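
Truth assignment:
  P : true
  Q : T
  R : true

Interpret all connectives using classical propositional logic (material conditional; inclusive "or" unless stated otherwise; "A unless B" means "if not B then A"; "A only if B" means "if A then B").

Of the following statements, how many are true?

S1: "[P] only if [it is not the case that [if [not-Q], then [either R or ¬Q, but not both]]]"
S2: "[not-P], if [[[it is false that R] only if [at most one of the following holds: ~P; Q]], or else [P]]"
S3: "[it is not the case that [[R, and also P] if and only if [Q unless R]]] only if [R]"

S1: This is P → ¬(¬Q → (R ⊕ ¬Q)).

¬Q = ¬T = F
¬Q = ¬T = F
R ⊕ ¬Q = T ⊕ F = T
¬Q → (R ⊕ ¬Q) = F → T = T
¬(¬Q → (R ⊕ ¬Q)) = ¬T = F
P → ¬(¬Q → (R ⊕ ¬Q)) = T → F = F
Hence S1 is false.

S2: Parsed as ((¬R → (¬P ↑ Q)) ∨ P) → ¬P

¬R = ¬T = F
¬P = ¬T = F
¬P ↑ Q = F ↑ T = T
¬R → (¬P ↑ Q) = F → T = T
(¬R → (¬P ↑ Q)) ∨ P = T ∨ T = T
¬P = ¬T = F
((¬R → (¬P ↑ Q)) ∨ P) → ¬P = T → F = F
Hence S2 is false.

S3: Formalization: ¬((R ∧ P) ↔ (Q ∨ R)) → R

R ∧ P = T ∧ T = T
Q ∨ R = T ∨ T = T
(R ∧ P) ↔ (Q ∨ R) = T ↔ T = T
¬((R ∧ P) ↔ (Q ∨ R)) = ¬T = F
¬((R ∧ P) ↔ (Q ∨ R)) → R = F → T = T
Thus S3 is true.

Count: 1.

1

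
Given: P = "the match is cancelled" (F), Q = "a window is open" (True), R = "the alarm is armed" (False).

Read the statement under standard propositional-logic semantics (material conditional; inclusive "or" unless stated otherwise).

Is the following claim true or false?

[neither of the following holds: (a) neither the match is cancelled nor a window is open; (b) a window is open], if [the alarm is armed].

Formalization: R -> ((P nor Q) nor Q)

P nor Q = False nor True = False
(P nor Q) nor Q = False nor True = False
R -> ((P nor Q) nor Q) = False -> False = True

True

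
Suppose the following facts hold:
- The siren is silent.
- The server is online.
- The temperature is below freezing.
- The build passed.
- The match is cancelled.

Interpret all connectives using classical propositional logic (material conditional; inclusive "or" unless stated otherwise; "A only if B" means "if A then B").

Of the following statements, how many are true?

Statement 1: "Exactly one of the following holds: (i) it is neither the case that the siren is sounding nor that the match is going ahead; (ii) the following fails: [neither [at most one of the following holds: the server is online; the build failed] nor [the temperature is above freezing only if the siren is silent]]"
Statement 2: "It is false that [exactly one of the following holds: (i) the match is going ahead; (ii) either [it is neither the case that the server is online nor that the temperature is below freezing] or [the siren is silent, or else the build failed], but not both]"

0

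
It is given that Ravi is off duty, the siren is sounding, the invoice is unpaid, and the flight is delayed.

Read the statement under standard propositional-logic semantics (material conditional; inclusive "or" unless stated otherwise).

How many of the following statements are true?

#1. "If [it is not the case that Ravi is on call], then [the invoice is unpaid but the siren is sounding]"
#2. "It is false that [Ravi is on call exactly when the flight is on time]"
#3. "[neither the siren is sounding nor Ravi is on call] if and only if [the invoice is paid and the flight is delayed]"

Let G = "Ravi is on call" (F), V = "the invoice is paid" (F), N = "the siren is sounding" (T), R = "the flight is delayed" (T).

#1: Parsed as ¬G → (¬V ∧ N)

¬G = ¬F = T
¬V = ¬F = T
¬V ∧ N = T ∧ T = T
¬G → (¬V ∧ N) = T → T = T
Hence #1 is true.

#2: Formalization: ¬(G ↔ ¬R)

¬R = ¬T = F
G ↔ ¬R = F ↔ F = T
¬(G ↔ ¬R) = ¬T = F
So #2 is false.

#3: Formalization: (N ↓ G) ↔ (V ∧ R)

N ↓ G = T ↓ F = F
V ∧ R = F ∧ T = F
(N ↓ G) ↔ (V ∧ R) = F ↔ F = T
Hence #3 is true.

True statements: 2.

2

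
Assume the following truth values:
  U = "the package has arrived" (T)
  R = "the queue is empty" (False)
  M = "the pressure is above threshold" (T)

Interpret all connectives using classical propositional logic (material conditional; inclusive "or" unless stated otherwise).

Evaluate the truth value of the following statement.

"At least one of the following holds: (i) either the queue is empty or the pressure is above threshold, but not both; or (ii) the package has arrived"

True.

In symbols: (R ⊕ M) ∨ U

R ⊕ M = F ⊕ T = T
(R ⊕ M) ∨ U = T ∨ T = T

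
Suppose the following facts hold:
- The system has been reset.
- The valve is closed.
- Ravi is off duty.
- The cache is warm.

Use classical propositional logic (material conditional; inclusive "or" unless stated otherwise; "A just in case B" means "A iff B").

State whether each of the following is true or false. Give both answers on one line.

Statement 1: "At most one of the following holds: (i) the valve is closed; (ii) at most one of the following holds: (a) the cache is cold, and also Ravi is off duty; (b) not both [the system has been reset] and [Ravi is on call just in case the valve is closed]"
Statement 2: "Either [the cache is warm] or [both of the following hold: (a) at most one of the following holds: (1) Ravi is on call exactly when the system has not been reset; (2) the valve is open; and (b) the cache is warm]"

Let H = "the valve is open" (F), U = "the cache is warm" (T), M = "Ravi is on call" (F), P = "the system has been reset" (T).

Statement 1: This is ¬H ↑ ((¬U ∧ ¬M) ↑ (P ↑ (M ↔ ¬H))).

¬H = ¬F = T
¬U = ¬T = F
¬M = ¬F = T
¬U ∧ ¬M = F ∧ T = F
¬H = ¬F = T
M ↔ ¬H = F ↔ T = F
P ↑ (M ↔ ¬H) = T ↑ F = T
(¬U ∧ ¬M) ↑ (P ↑ (M ↔ ¬H)) = F ↑ T = T
¬H ↑ ((¬U ∧ ¬M) ↑ (P ↑ (M ↔ ¬H))) = T ↑ T = F
Hence Statement 1 is false.

Statement 2: Formalization: U ∨ (((M ↔ ¬P) ↑ H) ∧ U)

¬P = ¬T = F
M ↔ ¬P = F ↔ F = T
(M ↔ ¬P) ↑ H = T ↑ F = T
((M ↔ ¬P) ↑ H) ∧ U = T ∧ T = T
U ∨ (((M ↔ ¬P) ↑ H) ∧ U) = T ∨ T = T
Thus Statement 2 is true.

Statement 1 false / Statement 2 true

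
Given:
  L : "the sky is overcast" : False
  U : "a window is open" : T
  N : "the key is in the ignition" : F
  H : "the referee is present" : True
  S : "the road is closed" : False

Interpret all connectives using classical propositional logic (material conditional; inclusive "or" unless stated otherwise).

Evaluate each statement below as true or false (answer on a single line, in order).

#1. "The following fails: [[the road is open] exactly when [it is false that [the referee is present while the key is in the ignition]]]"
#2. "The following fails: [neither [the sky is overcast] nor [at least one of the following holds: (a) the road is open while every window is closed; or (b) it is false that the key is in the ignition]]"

#1: This is ~(~S <-> ~(H & N)).

~S = ~F = T
H & N = T & F = F
~(H & N) = ~F = T
~S <-> ~(H & N) = T <-> T = T
~(~S <-> ~(H & N)) = ~T = F
Thus #1 is false.

#2: In symbols: ~(L nor ((~S & ~U) | ~N))

~S = ~F = T
~U = ~T = F
~S & ~U = T & F = F
~N = ~F = T
(~S & ~U) | ~N = F | T = T
L nor ((~S & ~U) | ~N) = F nor T = F
~(L nor ((~S & ~U) | ~N)) = ~F = T
So #2 is true.

#1 false; #2 true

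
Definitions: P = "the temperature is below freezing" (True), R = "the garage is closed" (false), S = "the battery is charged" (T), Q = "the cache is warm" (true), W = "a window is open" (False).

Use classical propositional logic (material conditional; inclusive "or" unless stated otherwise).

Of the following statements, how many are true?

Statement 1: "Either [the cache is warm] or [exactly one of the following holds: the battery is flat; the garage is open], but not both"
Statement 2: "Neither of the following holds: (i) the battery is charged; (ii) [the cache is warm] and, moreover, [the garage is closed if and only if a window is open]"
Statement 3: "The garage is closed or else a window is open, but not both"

0

Statement 1: This is Q xor (not S xor not R).

not S = not True = False
not R = not False = True
not S xor not R = False xor True = True
Q xor (not S xor not R) = True xor True = False
So Statement 1 is false.

Statement 2: Parsed as S nor (Q and (R iff W))

R iff W = False iff False = True
Q and (R iff W) = True and True = True
S nor (Q and (R iff W)) = True nor True = False
Thus Statement 2 is false.

Statement 3: Parsed as R xor W

R xor W = False xor False = False
Hence Statement 3 is false.

True statements: 0 (none).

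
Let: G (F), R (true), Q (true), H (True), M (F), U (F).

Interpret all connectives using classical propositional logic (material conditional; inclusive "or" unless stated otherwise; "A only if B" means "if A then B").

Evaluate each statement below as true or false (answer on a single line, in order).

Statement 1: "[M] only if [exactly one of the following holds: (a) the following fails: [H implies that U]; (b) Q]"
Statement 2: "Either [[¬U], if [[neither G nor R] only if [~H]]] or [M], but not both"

Statement 1: This is M → (¬(H → U) ⊕ Q).

H → U = T → F = F
¬(H → U) = ¬F = T
¬(H → U) ⊕ Q = T ⊕ T = F
M → (¬(H → U) ⊕ Q) = F → F = T
Thus Statement 1 is true.

Statement 2: This is (((G ↓ R) → ¬H) → ¬U) ⊕ M.

G ↓ R = F ↓ T = F
¬H = ¬T = F
(G ↓ R) → ¬H = F → F = T
¬U = ¬F = T
((G ↓ R) → ¬H) → ¬U = T → T = T
(((G ↓ R) → ¬H) → ¬U) ⊕ M = T ⊕ F = T
Hence Statement 2 is true.

Statement 1 T; Statement 2 T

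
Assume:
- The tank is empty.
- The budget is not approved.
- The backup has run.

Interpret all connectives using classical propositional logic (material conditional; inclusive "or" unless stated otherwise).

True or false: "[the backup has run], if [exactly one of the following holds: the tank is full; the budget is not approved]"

True.

Let P = "the tank is full" (False), Q = "the budget is approved" (False), R = "the backup has run" (True).
Formalization: (P xor not Q) -> R

not Q = not False = True
P xor not Q = False xor True = True
(P xor not Q) -> R = True -> True = True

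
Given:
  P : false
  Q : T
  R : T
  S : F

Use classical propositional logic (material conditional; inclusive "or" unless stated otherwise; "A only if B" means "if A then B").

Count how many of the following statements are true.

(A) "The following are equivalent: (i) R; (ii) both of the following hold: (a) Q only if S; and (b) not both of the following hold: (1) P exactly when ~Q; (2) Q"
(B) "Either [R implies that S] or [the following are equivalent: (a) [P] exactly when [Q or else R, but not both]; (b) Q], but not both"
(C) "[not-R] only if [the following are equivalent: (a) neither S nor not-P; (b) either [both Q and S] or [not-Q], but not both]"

2

(A): Formalization: R iff ((Q -> S) and ((P iff not Q) nand Q))

Q -> S = True -> False = False
not Q = not True = False
P iff not Q = False iff False = True
(P iff not Q) nand Q = True nand True = False
(Q -> S) and ((P iff not Q) nand Q) = False and False = False
R iff ((Q -> S) and ((P iff not Q) nand Q)) = True iff False = False
Thus (A) is false.

(B): Formalization: (R -> S) xor ((P iff (Q xor R)) iff Q)

R -> S = True -> False = False
Q xor R = True xor True = False
P iff (Q xor R) = False iff False = True
(P iff (Q xor R)) iff Q = True iff True = True
(R -> S) xor ((P iff (Q xor R)) iff Q) = False xor True = True
So (B) is true.

(C): This is not R -> ((S nor not P) iff ((Q and S) xor not Q)).

not R = not True = False
not P = not False = True
S nor not P = False nor True = False
Q and S = True and False = False
not Q = not True = False
(Q and S) xor not Q = False xor False = False
(S nor not P) iff ((Q and S) xor not Q) = False iff False = True
not R -> ((S nor not P) iff ((Q and S) xor not Q)) = False -> True = True
Hence (C) is true.

True statements: 2.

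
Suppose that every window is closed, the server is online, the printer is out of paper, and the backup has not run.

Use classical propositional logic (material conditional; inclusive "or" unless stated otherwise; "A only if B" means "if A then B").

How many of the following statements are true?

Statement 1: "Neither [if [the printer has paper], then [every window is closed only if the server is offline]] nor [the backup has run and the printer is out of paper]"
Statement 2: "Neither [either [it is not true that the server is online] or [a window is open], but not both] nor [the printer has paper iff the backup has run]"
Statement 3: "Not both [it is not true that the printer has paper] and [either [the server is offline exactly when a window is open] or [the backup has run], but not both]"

0

Let N = "the printer has paper" (False), K = "a window is open" (False), U = "the server is online" (True), S = "the backup has run" (False).

Statement 1: This is (N -> (not K -> not U)) nor (S and not N).

not K = not False = True
not U = not True = False
not K -> not U = True -> False = False
N -> (not K -> not U) = False -> False = True
not N = not False = True
S and not N = False and True = False
(N -> (not K -> not U)) nor (S and not N) = True nor False = False
Hence Statement 1 is false.

Statement 2: Formalization: (not U xor K) nor (N iff S)

not U = not True = False
not U xor K = False xor False = False
N iff S = False iff False = True
(not U xor K) nor (N iff S) = False nor True = False
Hence Statement 2 is false.

Statement 3: Parsed as not N nand ((not U iff K) xor S)

not N = not False = True
not U = not True = False
not U iff K = False iff False = True
(not U iff K) xor S = True xor False = True
not N nand ((not U iff K) xor S) = True nand True = False
Thus Statement 3 is false.

Count: 0.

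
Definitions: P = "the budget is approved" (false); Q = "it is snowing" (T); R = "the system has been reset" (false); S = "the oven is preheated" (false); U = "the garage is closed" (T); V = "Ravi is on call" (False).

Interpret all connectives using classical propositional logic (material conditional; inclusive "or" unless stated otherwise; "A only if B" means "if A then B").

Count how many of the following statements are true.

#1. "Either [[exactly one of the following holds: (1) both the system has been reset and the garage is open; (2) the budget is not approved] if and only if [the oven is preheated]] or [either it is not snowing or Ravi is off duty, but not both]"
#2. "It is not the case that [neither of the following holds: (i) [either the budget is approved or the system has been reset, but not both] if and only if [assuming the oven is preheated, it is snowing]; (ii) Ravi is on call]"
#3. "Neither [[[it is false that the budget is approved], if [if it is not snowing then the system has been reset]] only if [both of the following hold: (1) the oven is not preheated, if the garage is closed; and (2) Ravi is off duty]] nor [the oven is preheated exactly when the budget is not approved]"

1

#1: This is (((R ∧ ¬U) ⊕ ¬P) ↔ S) ∨ (¬Q ⊕ ¬V).

¬U = ¬T = F
R ∧ ¬U = F ∧ F = F
¬P = ¬F = T
(R ∧ ¬U) ⊕ ¬P = F ⊕ T = T
((R ∧ ¬U) ⊕ ¬P) ↔ S = T ↔ F = F
¬Q = ¬T = F
¬V = ¬F = T
¬Q ⊕ ¬V = F ⊕ T = T
(((R ∧ ¬U) ⊕ ¬P) ↔ S) ∨ (¬Q ⊕ ¬V) = F ∨ T = T
Thus #1 is true.

#2: In symbols: ¬(((P ⊕ R) ↔ (S → Q)) ↓ V)

P ⊕ R = F ⊕ F = F
S → Q = F → T = T
(P ⊕ R) ↔ (S → Q) = F ↔ T = F
((P ⊕ R) ↔ (S → Q)) ↓ V = F ↓ F = T
¬(((P ⊕ R) ↔ (S → Q)) ↓ V) = ¬T = F
Thus #2 is false.

#3: Formalization: (((¬Q → R) → ¬P) → ((U → ¬S) ∧ ¬V)) ↓ (S ↔ ¬P)

¬Q = ¬T = F
¬Q → R = F → F = T
¬P = ¬F = T
(¬Q → R) → ¬P = T → T = T
¬S = ¬F = T
U → ¬S = T → T = T
¬V = ¬F = T
(U → ¬S) ∧ ¬V = T ∧ T = T
((¬Q → R) → ¬P) → ((U → ¬S) ∧ ¬V) = T → T = T
¬P = ¬F = T
S ↔ ¬P = F ↔ T = F
(((¬Q → R) → ¬P) → ((U → ¬S) ∧ ¬V)) ↓ (S ↔ ¬P) = T ↓ F = F
Hence #3 is false.

True statements: 1 (#1).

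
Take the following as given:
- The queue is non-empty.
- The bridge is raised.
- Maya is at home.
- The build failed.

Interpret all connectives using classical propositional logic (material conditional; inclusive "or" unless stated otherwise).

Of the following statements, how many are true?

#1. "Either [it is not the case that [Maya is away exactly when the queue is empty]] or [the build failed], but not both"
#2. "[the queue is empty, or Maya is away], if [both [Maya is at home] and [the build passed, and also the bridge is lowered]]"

Let K = "Maya is at home" (True), R = "the queue is empty" (False), D = "the build passed" (False), M = "the bridge is raised" (True).

#1: Parsed as not (not K iff R) xor not D

not K = not True = False
not K iff R = False iff False = True
not (not K iff R) = not True = False
not D = not False = True
not (not K iff R) xor not D = False xor True = True
So #1 is true.

#2: Parsed as (K and (D and not M)) -> (R or not K)

not M = not True = False
D and not M = False and False = False
K and (D and not M) = True and False = False
not K = not True = False
R or not K = False or False = False
(K and (D and not M)) -> (R or not K) = False -> False = True
Thus #2 is true.

2 of the 2 statements are true (#1, #2).

2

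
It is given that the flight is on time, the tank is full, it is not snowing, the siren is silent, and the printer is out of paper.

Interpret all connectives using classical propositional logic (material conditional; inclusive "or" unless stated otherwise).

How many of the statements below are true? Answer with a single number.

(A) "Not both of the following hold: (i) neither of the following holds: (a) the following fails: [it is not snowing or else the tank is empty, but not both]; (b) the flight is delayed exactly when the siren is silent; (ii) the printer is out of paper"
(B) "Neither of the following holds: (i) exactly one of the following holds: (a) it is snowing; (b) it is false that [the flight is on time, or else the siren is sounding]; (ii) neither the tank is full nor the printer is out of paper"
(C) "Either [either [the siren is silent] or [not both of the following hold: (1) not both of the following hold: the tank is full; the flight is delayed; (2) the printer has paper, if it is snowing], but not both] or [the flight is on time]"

2

Let R = "it is snowing" (F), Q = "the tank is full" (T), P = "the flight is delayed" (F), S = "the siren is sounding" (F), U = "the printer has paper" (F).

(A): In symbols: (¬(¬R ⊕ ¬Q) ↓ (P ↔ ¬S)) ↑ ¬U

¬R = ¬F = T
¬Q = ¬T = F
¬R ⊕ ¬Q = T ⊕ F = T
¬(¬R ⊕ ¬Q) = ¬T = F
¬S = ¬F = T
P ↔ ¬S = F ↔ T = F
¬(¬R ⊕ ¬Q) ↓ (P ↔ ¬S) = F ↓ F = T
¬U = ¬F = T
(¬(¬R ⊕ ¬Q) ↓ (P ↔ ¬S)) ↑ ¬U = T ↑ T = F
Hence (A) is false.

(B): In symbols: (R ⊕ ¬(¬P ∨ S)) ↓ (Q ↓ ¬U)

¬P = ¬F = T
¬P ∨ S = T ∨ F = T
¬(¬P ∨ S) = ¬T = F
R ⊕ ¬(¬P ∨ S) = F ⊕ F = F
¬U = ¬F = T
Q ↓ ¬U = T ↓ T = F
(R ⊕ ¬(¬P ∨ S)) ↓ (Q ↓ ¬U) = F ↓ F = T
Thus (B) is true.

(C): Parsed as (¬S ⊕ ((Q ↑ P) ↑ (R → U))) ∨ ¬P

¬S = ¬F = T
Q ↑ P = T ↑ F = T
R → U = F → F = T
(Q ↑ P) ↑ (R → U) = T ↑ T = F
¬S ⊕ ((Q ↑ P) ↑ (R → U)) = T ⊕ F = T
¬P = ¬F = T
(¬S ⊕ ((Q ↑ P) ↑ (R → U))) ∨ ¬P = T ∨ T = T
Hence (C) is true.

2 of the 3 statements are true ((B), (C)).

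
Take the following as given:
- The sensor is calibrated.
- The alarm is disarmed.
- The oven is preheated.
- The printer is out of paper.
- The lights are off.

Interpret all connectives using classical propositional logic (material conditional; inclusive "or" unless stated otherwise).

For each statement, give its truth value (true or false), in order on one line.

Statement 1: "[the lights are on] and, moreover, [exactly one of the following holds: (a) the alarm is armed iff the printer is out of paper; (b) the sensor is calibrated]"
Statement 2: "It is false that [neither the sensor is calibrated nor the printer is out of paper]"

Let U = "the lights are on" (F), Q = "the alarm is armed" (F), S = "the printer has paper" (F), P = "the sensor is calibrated" (T).

Statement 1: In symbols: U & ((Q <-> ~S) xor P)

~S = ~F = T
Q <-> ~S = F <-> T = F
(Q <-> ~S) xor P = F xor T = T
U & ((Q <-> ~S) xor P) = F & T = F
Hence Statement 1 is false.

Statement 2: In symbols: ~(P nor ~S)

~S = ~F = T
P nor ~S = T nor T = F
~(P nor ~S) = ~F = T
So Statement 2 is true.

Statement 1 F, Statement 2 T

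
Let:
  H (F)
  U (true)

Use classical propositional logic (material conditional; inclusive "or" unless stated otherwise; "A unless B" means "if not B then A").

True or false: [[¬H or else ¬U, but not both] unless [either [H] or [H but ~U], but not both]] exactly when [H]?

Parsed as ((~H xor ~U) | (H xor (H & ~U))) <-> H

~H = ~F = T
~U = ~T = F
~H xor ~U = T xor F = T
~U = ~T = F
H & ~U = F & F = F
H xor (H & ~U) = F xor F = F
(~H xor ~U) | (H xor (H & ~U)) = T | F = T
((~H xor ~U) | (H xor (H & ~U))) <-> H = T <-> F = F

false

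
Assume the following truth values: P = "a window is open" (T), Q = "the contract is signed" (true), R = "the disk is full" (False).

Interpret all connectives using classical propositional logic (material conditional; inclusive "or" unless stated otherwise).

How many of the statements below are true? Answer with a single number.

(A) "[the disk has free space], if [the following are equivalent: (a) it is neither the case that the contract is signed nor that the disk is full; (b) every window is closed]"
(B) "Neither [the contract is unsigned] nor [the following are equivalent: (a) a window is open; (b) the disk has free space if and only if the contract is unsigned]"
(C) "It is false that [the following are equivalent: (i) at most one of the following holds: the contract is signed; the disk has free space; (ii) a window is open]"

3

(A): This is ((Q ↓ R) ↔ ¬P) → ¬R.

Q ↓ R = T ↓ F = F
¬P = ¬T = F
(Q ↓ R) ↔ ¬P = F ↔ F = T
¬R = ¬F = T
((Q ↓ R) ↔ ¬P) → ¬R = T → T = T
Hence (A) is true.

(B): This is ¬Q ↓ (P ↔ (¬R ↔ ¬Q)).

¬Q = ¬T = F
¬R = ¬F = T
¬Q = ¬T = F
¬R ↔ ¬Q = T ↔ F = F
P ↔ (¬R ↔ ¬Q) = T ↔ F = F
¬Q ↓ (P ↔ (¬R ↔ ¬Q)) = F ↓ F = T
Hence (B) is true.

(C): This is ¬((Q ↑ ¬R) ↔ P).

¬R = ¬F = T
Q ↑ ¬R = T ↑ T = F
(Q ↑ ¬R) ↔ P = F ↔ T = F
¬((Q ↑ ¬R) ↔ P) = ¬F = T
So (C) is true.

3 of the 3 statements are true ((A), (B), (C)).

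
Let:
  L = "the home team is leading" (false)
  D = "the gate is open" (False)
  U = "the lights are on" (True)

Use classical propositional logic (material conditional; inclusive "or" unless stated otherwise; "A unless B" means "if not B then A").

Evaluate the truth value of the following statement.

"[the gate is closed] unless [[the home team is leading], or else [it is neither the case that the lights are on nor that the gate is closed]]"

true

In symbols: ~D | (L | (U nor ~D))

~D = ~F = T
~D = ~F = T
U nor ~D = T nor T = F
L | (U nor ~D) = F | F = F
~D | (L | (U nor ~D)) = T | F = T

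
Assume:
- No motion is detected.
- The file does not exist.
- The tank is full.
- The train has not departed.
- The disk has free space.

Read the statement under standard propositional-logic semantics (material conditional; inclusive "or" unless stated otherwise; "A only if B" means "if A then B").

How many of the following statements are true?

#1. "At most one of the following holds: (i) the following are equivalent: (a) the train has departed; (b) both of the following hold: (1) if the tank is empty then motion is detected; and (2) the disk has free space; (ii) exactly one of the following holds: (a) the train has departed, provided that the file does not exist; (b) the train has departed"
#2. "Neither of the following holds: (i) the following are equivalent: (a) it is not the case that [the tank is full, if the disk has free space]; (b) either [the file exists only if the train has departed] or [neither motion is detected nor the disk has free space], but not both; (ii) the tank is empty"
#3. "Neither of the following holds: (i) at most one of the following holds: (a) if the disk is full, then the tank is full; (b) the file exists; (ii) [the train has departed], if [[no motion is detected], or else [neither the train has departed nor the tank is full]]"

2

Let P = "the train has departed" (F), L = "the tank is full" (T), W = "motion is detected" (F), H = "the disk is full" (F), M = "the file exists" (F).

#1: Parsed as (P <-> ((~L -> W) & ~H)) nand ((~M -> P) xor P)

~L = ~T = F
~L -> W = F -> F = T
~H = ~F = T
(~L -> W) & ~H = T & T = T
P <-> ((~L -> W) & ~H) = F <-> T = F
~M = ~F = T
~M -> P = T -> F = F
(~M -> P) xor P = F xor F = F
(P <-> ((~L -> W) & ~H)) nand ((~M -> P) xor P) = F nand F = T
Hence #1 is true.

#2: Formalization: (~(~H -> L) <-> ((M -> P) xor (W nor ~H))) nor ~L

~H = ~F = T
~H -> L = T -> T = T
~(~H -> L) = ~T = F
M -> P = F -> F = T
~H = ~F = T
W nor ~H = F nor T = F
(M -> P) xor (W nor ~H) = T xor F = T
~(~H -> L) <-> ((M -> P) xor (W nor ~H)) = F <-> T = F
~L = ~T = F
(~(~H -> L) <-> ((M -> P) xor (W nor ~H))) nor ~L = F nor F = T
Thus #2 is true.

#3: Formalization: ((H -> L) nand M) nor ((~W | (P nor L)) -> P)

H -> L = F -> T = T
(H -> L) nand M = T nand F = T
~W = ~F = T
P nor L = F nor T = F
~W | (P nor L) = T | F = T
(~W | (P nor L)) -> P = T -> F = F
((H -> L) nand M) nor ((~W | (P nor L)) -> P) = T nor F = F
So #3 is false.

Count: 2.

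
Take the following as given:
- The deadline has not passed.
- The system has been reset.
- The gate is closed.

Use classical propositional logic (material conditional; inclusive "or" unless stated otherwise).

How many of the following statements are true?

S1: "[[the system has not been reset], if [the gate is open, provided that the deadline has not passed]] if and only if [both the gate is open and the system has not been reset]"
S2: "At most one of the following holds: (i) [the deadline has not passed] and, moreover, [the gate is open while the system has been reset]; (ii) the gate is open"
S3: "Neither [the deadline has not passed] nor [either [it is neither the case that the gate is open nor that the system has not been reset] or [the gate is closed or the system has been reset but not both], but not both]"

Let S = "the deadline has passed" (F), U = "the gate is open" (F), G = "the system has been reset" (T).

S1: Formalization: ((~S -> U) -> ~G) <-> (U & ~G)

~S = ~F = T
~S -> U = T -> F = F
~G = ~T = F
(~S -> U) -> ~G = F -> F = T
~G = ~T = F
U & ~G = F & F = F
((~S -> U) -> ~G) <-> (U & ~G) = T <-> F = F
So S1 is false.

S2: Formalization: (~S & (U & G)) nand U

~S = ~F = T
U & G = F & T = F
~S & (U & G) = T & F = F
(~S & (U & G)) nand U = F nand F = T
Hence S2 is true.

S3: This is ~S nor ((U nor ~G) xor (~U xor G)).

~S = ~F = T
~G = ~T = F
U nor ~G = F nor F = T
~U = ~F = T
~U xor G = T xor T = F
(U nor ~G) xor (~U xor G) = T xor F = T
~S nor ((U nor ~G) xor (~U xor G)) = T nor T = F
So S3 is false.

1 of the 3 statements is true (S2).

1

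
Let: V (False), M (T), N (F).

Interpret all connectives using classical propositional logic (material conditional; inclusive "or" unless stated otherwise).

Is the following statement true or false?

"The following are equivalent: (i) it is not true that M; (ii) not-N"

Parsed as ~M <-> ~N

~M = ~T = F
~N = ~F = T
~M <-> ~N = F <-> T = F

false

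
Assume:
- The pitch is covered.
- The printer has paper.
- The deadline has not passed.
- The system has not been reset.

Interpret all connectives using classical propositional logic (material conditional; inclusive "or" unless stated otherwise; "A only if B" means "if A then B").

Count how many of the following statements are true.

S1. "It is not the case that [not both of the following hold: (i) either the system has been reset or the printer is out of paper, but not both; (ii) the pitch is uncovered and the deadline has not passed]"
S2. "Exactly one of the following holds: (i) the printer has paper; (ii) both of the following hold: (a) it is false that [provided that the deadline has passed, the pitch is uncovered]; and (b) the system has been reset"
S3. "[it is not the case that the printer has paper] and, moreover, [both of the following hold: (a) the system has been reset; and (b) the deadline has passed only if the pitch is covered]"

Let S = "the system has been reset" (False), Q = "the printer has paper" (True), P = "the pitch is covered" (True), R = "the deadline has passed" (False).

S1: In symbols: not ((S xor not Q) nand (not P and not R))

not Q = not True = False
S xor not Q = False xor False = False
not P = not True = False
not R = not False = True
not P and not R = False and True = False
(S xor not Q) nand (not P and not R) = False nand False = True
not ((S xor not Q) nand (not P and not R)) = not True = False
So S1 is false.

S2: Parsed as Q xor (not (R -> not P) and S)

not P = not True = False
R -> not P = False -> False = True
not (R -> not P) = not True = False
not (R -> not P) and S = False and False = False
Q xor (not (R -> not P) and S) = True xor False = True
Thus S2 is true.

S3: This is not Q and (S and (R -> P)).

not Q = not True = False
R -> P = False -> True = True
S and (R -> P) = False and True = False
not Q and (S and (R -> P)) = False and False = False
Hence S3 is false.

Count: 1.

1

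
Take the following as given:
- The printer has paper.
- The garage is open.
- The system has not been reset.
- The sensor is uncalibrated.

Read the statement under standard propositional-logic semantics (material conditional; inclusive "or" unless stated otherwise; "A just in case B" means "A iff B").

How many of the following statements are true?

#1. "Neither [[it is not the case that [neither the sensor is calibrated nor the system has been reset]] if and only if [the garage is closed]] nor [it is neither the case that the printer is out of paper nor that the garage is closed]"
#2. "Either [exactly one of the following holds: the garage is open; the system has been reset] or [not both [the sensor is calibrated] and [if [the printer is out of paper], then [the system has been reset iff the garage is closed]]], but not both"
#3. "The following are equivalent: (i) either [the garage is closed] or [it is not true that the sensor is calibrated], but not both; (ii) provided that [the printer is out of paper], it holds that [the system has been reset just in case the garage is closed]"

Let S = "the sensor is calibrated" (F), R = "the system has been reset" (F), Q = "the garage is closed" (F), P = "the printer has paper" (T).

#1: In symbols: (~(S nor R) <-> Q) nor (~P nor Q)

S nor R = F nor F = T
~(S nor R) = ~T = F
~(S nor R) <-> Q = F <-> F = T
~P = ~T = F
~P nor Q = F nor F = T
(~(S nor R) <-> Q) nor (~P nor Q) = T nor T = F
Hence #1 is false.

#2: Formalization: (~Q xor R) xor (S nand (~P -> (R <-> Q)))

~Q = ~F = T
~Q xor R = T xor F = T
~P = ~T = F
R <-> Q = F <-> F = T
~P -> (R <-> Q) = F -> T = T
S nand (~P -> (R <-> Q)) = F nand T = T
(~Q xor R) xor (S nand (~P -> (R <-> Q))) = T xor T = F
Thus #2 is false.

#3: Parsed as (Q xor ~S) <-> (~P -> (R <-> Q))

~S = ~F = T
Q xor ~S = F xor T = T
~P = ~T = F
R <-> Q = F <-> F = T
~P -> (R <-> Q) = F -> T = T
(Q xor ~S) <-> (~P -> (R <-> Q)) = T <-> T = T
So #3 is true.

1 of the 3 statements is true (#3).

1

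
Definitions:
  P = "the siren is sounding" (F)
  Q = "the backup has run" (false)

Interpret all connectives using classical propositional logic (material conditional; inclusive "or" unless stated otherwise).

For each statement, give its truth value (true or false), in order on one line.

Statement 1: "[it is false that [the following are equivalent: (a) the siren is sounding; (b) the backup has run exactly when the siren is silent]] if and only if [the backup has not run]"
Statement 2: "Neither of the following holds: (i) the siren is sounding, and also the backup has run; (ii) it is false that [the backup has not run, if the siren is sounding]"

Statement 1: Parsed as ¬(P ↔ (Q ↔ ¬P)) ↔ ¬Q

¬P = ¬F = T
Q ↔ ¬P = F ↔ T = F
P ↔ (Q ↔ ¬P) = F ↔ F = T
¬(P ↔ (Q ↔ ¬P)) = ¬T = F
¬Q = ¬F = T
¬(P ↔ (Q ↔ ¬P)) ↔ ¬Q = F ↔ T = F
Thus Statement 1 is false.

Statement 2: Formalization: (P ∧ Q) ↓ ¬(P → ¬Q)

P ∧ Q = F ∧ F = F
¬Q = ¬F = T
P → ¬Q = F → T = T
¬(P → ¬Q) = ¬T = F
(P ∧ Q) ↓ ¬(P → ¬Q) = F ↓ F = T
So Statement 2 is true.

Statement 1 false; Statement 2 true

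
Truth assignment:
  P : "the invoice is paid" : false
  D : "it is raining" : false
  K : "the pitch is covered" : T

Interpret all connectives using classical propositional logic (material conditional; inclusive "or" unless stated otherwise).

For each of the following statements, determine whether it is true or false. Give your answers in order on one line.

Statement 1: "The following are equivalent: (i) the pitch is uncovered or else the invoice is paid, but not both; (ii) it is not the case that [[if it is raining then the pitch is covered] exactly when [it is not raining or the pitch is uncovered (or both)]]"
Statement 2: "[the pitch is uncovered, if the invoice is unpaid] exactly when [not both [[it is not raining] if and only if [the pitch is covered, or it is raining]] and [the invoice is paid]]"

Statement 1: In symbols: (¬K ⊕ P) ↔ ¬((D → K) ↔ (¬D ∨ ¬K))

¬K = ¬T = F
¬K ⊕ P = F ⊕ F = F
D → K = F → T = T
¬D = ¬F = T
¬K = ¬T = F
¬D ∨ ¬K = T ∨ F = T
(D → K) ↔ (¬D ∨ ¬K) = T ↔ T = T
¬((D → K) ↔ (¬D ∨ ¬K)) = ¬T = F
(¬K ⊕ P) ↔ ¬((D → K) ↔ (¬D ∨ ¬K)) = F ↔ F = T
Hence Statement 1 is true.

Statement 2: Formalization: (¬P → ¬K) ↔ ((¬D ↔ (K ∨ D)) ↑ P)

¬P = ¬F = T
¬K = ¬T = F
¬P → ¬K = T → F = F
¬D = ¬F = T
K ∨ D = T ∨ F = T
¬D ↔ (K ∨ D) = T ↔ T = T
(¬D ↔ (K ∨ D)) ↑ P = T ↑ F = T
(¬P → ¬K) ↔ ((¬D ↔ (K ∨ D)) ↑ P) = F ↔ T = F
Hence Statement 2 is false.

Statement 1 T, Statement 2 F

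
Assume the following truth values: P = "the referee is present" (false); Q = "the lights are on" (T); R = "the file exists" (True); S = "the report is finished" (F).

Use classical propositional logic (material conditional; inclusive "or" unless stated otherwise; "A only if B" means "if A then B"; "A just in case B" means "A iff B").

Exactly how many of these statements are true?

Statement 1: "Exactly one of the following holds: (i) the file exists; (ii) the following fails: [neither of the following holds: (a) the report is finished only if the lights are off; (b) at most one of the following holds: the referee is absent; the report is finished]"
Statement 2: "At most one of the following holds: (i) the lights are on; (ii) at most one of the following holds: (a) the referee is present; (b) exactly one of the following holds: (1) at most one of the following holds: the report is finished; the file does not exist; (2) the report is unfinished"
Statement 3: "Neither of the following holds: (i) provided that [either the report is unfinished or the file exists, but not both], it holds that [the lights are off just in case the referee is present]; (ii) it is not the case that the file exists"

0

Statement 1: Formalization: R ⊕ ¬((S → ¬Q) ↓ (¬P ↑ S))

¬Q = ¬T = F
S → ¬Q = F → F = T
¬P = ¬F = T
¬P ↑ S = T ↑ F = T
(S → ¬Q) ↓ (¬P ↑ S) = T ↓ T = F
¬((S → ¬Q) ↓ (¬P ↑ S)) = ¬F = T
R ⊕ ¬((S → ¬Q) ↓ (¬P ↑ S)) = T ⊕ T = F
So Statement 1 is false.

Statement 2: This is Q ↑ (P ↑ ((S ↑ ¬R) ⊕ ¬S)).

¬R = ¬T = F
S ↑ ¬R = F ↑ F = T
¬S = ¬F = T
(S ↑ ¬R) ⊕ ¬S = T ⊕ T = F
P ↑ ((S ↑ ¬R) ⊕ ¬S) = F ↑ F = T
Q ↑ (P ↑ ((S ↑ ¬R) ⊕ ¬S)) = T ↑ T = F
Thus Statement 2 is false.

Statement 3: Parsed as ((¬S ⊕ R) → (¬Q ↔ P)) ↓ ¬R

¬S = ¬F = T
¬S ⊕ R = T ⊕ T = F
¬Q = ¬T = F
¬Q ↔ P = F ↔ F = T
(¬S ⊕ R) → (¬Q ↔ P) = F → T = T
¬R = ¬T = F
((¬S ⊕ R) → (¬Q ↔ P)) ↓ ¬R = T ↓ F = F
So Statement 3 is false.

0 of the 3 statements are true (none).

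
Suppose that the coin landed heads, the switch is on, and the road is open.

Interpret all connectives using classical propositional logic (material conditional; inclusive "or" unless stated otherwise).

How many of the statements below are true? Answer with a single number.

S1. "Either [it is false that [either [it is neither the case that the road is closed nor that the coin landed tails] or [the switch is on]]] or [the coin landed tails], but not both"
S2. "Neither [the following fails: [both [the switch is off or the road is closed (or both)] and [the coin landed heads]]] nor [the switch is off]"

Let W = "the road is closed" (False), G = "the coin landed heads" (True), K = "the switch is on" (True).

S1: Parsed as not ((W nor not G) or K) xor not G

not G = not True = False
W nor not G = False nor False = True
(W nor not G) or K = True or True = True
not ((W nor not G) or K) = not True = False
not G = not True = False
not ((W nor not G) or K) xor not G = False xor False = False
Hence S1 is false.

S2: This is not ((not K or W) and G) nor not K.

not K = not True = False
not K or W = False or False = False
(not K or W) and G = False and True = False
not ((not K or W) and G) = not False = True
not K = not True = False
not ((not K or W) and G) nor not K = True nor False = False
So S2 is false.

0 of the 2 statements are true (none).

0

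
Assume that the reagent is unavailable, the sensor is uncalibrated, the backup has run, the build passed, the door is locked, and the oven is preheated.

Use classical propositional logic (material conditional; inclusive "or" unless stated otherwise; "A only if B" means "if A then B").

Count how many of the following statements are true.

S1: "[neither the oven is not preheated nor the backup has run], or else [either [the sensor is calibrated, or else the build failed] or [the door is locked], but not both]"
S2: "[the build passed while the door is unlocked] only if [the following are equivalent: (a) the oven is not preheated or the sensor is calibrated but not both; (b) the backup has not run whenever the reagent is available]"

2

Let D = "the oven is preheated" (T), L = "the backup has run" (T), U = "the sensor is calibrated" (F), S = "the build passed" (T), Q = "the door is locked" (T), M = "the reagent is available" (F).

S1: Parsed as (¬D ↓ L) ∨ ((U ∨ ¬S) ⊕ Q)

¬D = ¬T = F
¬D ↓ L = F ↓ T = F
¬S = ¬T = F
U ∨ ¬S = F ∨ F = F
(U ∨ ¬S) ⊕ Q = F ⊕ T = T
(¬D ↓ L) ∨ ((U ∨ ¬S) ⊕ Q) = F ∨ T = T
Hence S1 is true.

S2: In symbols: (S ∧ ¬Q) → ((¬D ⊕ U) ↔ (M → ¬L))

¬Q = ¬T = F
S ∧ ¬Q = T ∧ F = F
¬D = ¬T = F
¬D ⊕ U = F ⊕ F = F
¬L = ¬T = F
M → ¬L = F → F = T
(¬D ⊕ U) ↔ (M → ¬L) = F ↔ T = F
(S ∧ ¬Q) → ((¬D ⊕ U) ↔ (M → ¬L)) = F → F = T
Thus S2 is true.

True statements: 2 (S1, S2).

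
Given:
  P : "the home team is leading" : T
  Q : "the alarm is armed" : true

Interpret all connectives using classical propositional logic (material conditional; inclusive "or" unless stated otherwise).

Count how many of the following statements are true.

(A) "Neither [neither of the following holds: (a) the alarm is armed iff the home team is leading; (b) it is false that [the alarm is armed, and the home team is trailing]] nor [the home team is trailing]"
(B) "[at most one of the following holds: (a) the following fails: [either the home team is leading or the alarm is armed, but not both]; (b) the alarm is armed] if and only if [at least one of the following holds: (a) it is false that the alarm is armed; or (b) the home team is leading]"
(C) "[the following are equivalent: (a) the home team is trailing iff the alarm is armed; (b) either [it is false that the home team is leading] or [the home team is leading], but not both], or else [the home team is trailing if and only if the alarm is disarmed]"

2

(A): In symbols: ((Q iff P) nor not (Q and not P)) nor not P

Q iff P = True iff True = True
not P = not True = False
Q and not P = True and False = False
not (Q and not P) = not False = True
(Q iff P) nor not (Q and not P) = True nor True = False
not P = not True = False
((Q iff P) nor not (Q and not P)) nor not P = False nor False = True
Thus (A) is true.

(B): This is (not (P xor Q) nand Q) iff (not Q or P).

P xor Q = True xor True = False
not (P xor Q) = not False = True
not (P xor Q) nand Q = True nand True = False
not Q = not True = False
not Q or P = False or True = True
(not (P xor Q) nand Q) iff (not Q or P) = False iff True = False
Thus (B) is false.

(C): In symbols: ((not P iff Q) iff (not P xor P)) or (not P iff not Q)

not P = not True = False
not P iff Q = False iff True = False
not P = not True = False
not P xor P = False xor True = True
(not P iff Q) iff (not P xor P) = False iff True = False
not P = not True = False
not Q = not True = False
not P iff not Q = False iff False = True
((not P iff Q) iff (not P xor P)) or (not P iff not Q) = False or True = True
Thus (C) is true.

2 of the 3 statements are true ((A), (C)).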